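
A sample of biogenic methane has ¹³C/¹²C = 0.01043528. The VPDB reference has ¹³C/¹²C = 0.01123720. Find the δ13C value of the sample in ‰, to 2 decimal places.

δ13C = (R_sample / R_standard − 1) × 1000
R_sample / R_standard = 0.01043528 / 0.01123720 = 0.928637
δ13C = (0.928637 − 1) × 1000 = -71.363‰

-71.36‰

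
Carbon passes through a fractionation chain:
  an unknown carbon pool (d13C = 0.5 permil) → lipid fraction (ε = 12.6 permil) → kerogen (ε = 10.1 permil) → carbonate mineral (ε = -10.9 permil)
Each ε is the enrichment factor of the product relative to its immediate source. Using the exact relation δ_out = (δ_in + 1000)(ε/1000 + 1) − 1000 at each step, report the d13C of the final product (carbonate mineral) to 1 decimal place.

step 1: δ = (0.50 + 1000)·(12.6/1000 + 1) − 1000 = 13.11 permil
step 2: δ = (13.11 + 1000)·(10.1/1000 + 1) − 1000 = 23.34 permil
step 3: δ = (23.34 + 1000)·(-10.9/1000 + 1) − 1000 = 12.18 permil

12.2 permil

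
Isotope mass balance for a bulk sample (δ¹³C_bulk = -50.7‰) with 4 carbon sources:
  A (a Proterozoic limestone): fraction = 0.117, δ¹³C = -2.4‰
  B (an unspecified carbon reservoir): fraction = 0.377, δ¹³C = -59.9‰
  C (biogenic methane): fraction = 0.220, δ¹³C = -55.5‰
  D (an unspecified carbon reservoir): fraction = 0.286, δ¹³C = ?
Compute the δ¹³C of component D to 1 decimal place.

-54.6‰

Isotope mass balance: δ_bulk = Σ fᵢ·δᵢ.
-50.7 = 0.117×(-2.4) + 0.377×(-59.9) + 0.220×(-55.5) + 0.286×δ_D
0.286·δ_D = -50.7 − (-35.073) = -15.627
δ_D = -15.627 / 0.286 = -54.64‰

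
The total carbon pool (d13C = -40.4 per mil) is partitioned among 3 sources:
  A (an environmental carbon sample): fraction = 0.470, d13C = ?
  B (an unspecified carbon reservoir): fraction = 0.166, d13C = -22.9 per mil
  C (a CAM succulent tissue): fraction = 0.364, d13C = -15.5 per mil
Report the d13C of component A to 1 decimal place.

Isotope mass balance: δ_bulk = Σ fᵢ·δᵢ.
-40.4 = 0.470×δ_A + 0.166×(-22.9) + 0.364×(-15.5)
0.470·δ_A = -40.4 − (-9.443) = -30.957
δ_A = -30.957 / 0.470 = -65.87 per mil

-65.9 per mil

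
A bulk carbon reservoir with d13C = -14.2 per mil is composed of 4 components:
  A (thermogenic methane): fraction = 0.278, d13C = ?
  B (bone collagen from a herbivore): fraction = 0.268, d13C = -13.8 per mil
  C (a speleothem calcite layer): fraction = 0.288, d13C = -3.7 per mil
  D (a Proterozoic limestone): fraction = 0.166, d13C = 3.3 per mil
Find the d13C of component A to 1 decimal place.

Isotope mass balance: δ_bulk = Σ fᵢ·δᵢ.
-14.2 = 0.278×δ_A + 0.268×(-13.8) + 0.288×(-3.7) + 0.166×(3.3)
0.278·δ_A = -14.2 − (-4.216) = -9.984
δ_A = -9.984 / 0.278 = -35.91 per mil

-35.9 per mil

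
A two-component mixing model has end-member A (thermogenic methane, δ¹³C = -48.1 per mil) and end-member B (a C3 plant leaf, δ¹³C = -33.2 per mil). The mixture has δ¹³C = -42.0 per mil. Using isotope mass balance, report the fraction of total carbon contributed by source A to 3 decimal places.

δ_mix = f_A·δ_A + (1 − f_A)·δ_B  ⇒  f_A = (δ_mix − δ_B)/(δ_A − δ_B)
f_A = (-42.0 − (-33.2)) / (-48.1 − (-33.2))
f_A = -8.8 / -14.9 = 0.5906

0.591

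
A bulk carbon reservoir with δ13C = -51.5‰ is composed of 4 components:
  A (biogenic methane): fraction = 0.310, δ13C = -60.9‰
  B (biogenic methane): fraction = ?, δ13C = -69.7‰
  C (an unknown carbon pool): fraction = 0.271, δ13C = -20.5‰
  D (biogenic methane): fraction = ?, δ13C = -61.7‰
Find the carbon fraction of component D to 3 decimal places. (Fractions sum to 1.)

0.267

Let f_D and f_B be the unknown fractions; fractions sum to 1 so f_D + f_B = 0.419.
Mass balance: Σ fᵢ·δᵢ = δ_bulk ⇒ f_D·(-61.7) + f_B·(-69.7) = -51.5 − (-24.434) = -27.066
Substitute f_B = 0.419 − f_D:
f_D·(-61.7 − -69.7) = -27.066 − 0.419×(-69.7) = 2.139
f_D = 2.139 / 8.0 = 0.2673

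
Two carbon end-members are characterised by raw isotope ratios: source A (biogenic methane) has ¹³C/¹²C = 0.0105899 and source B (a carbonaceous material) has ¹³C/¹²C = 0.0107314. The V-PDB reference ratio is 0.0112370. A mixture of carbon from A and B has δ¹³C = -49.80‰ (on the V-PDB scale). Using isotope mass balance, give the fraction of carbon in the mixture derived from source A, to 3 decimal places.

δ_A = (0.0105899/0.0112370 − 1)×1000 = (0.942413 − 1)×1000 = -57.587‰
δ_B = (0.0107314/0.0112370 − 1)×1000 = (0.955006 − 1)×1000 = -44.994‰
f_A = (δ_mix − δ_B)/(δ_A − δ_B) = (-49.80 − (-44.994))/(-57.587 − (-44.994))
f_A = -4.806 / -12.592 = 0.3816

0.382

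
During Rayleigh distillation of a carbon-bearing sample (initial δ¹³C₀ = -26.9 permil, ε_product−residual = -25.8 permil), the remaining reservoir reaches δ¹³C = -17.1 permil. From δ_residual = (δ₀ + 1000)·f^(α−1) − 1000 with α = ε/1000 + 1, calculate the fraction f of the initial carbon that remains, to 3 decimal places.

α − 1 = ε/1000 = -0.0258
(δ_res + 1000)/(δ₀ + 1000) = (-17.1 + 1000)/(-26.9 + 1000) = 982.9/973.1 = 1.010071
f = 1.010071^(1/-0.0258) = exp(ln(1.010071)/-0.0258) = exp(0.01002/-0.0258)
f = exp(-0.3884) = 0.6781

0.678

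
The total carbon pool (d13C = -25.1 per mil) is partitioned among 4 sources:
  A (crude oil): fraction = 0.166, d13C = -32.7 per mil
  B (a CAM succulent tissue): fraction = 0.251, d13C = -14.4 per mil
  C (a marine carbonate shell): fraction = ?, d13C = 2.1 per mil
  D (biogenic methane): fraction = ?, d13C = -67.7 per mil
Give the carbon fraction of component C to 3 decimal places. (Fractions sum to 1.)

Let f_C and f_D be the unknown fractions; fractions sum to 1 so f_C + f_D = 0.583.
Mass balance: Σ fᵢ·δᵢ = δ_bulk ⇒ f_C·(2.1) + f_D·(-67.7) = -25.1 − (-9.043) = -16.057
Substitute f_D = 0.583 − f_C:
f_C·(2.1 − -67.7) = -16.057 − 0.583×(-67.7) = 23.412
f_C = 23.412 / 69.8 = 0.3354

0.335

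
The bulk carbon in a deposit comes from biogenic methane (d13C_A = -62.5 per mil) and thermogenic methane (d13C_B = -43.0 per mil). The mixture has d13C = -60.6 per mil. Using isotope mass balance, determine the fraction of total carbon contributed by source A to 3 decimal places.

0.903

δ_mix = f_A·δ_A + (1 − f_A)·δ_B  ⇒  f_A = (δ_mix − δ_B)/(δ_A − δ_B)
f_A = (-60.6 − (-43.0)) / (-62.5 − (-43.0))
f_A = -17.6 / -19.5 = 0.9026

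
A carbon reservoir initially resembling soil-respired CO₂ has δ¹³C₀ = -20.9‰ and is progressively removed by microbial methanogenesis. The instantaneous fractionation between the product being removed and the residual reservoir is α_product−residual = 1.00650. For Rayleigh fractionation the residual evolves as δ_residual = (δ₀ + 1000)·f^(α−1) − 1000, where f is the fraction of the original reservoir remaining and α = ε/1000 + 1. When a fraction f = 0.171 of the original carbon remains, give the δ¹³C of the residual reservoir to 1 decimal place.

Rayleigh residual: δ_res = (δ₀ + 1000)·f^(α−1) − 1000
α − 1 = 0.00650
f^(α−1) = 0.171^(0.00650) = 0.988586
δ_res = (-20.9 + 1000) × 0.988586 − 1000 = 967.925 − 1000 = -32.08‰

-32.1‰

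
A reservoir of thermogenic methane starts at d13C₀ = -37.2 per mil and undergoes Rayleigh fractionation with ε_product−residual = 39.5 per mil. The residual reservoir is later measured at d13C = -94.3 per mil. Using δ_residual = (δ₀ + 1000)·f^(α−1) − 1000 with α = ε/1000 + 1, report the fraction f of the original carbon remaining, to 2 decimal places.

0.21

α − 1 = ε/1000 = 0.0395
(δ_res + 1000)/(δ₀ + 1000) = (-94.3 + 1000)/(-37.2 + 1000) = 905.7/962.8 = 0.940694
f = 0.940694^(1/0.0395) = exp(ln(0.940694)/0.0395) = exp(-0.06114/0.0395)
f = exp(-1.5478) = 0.2127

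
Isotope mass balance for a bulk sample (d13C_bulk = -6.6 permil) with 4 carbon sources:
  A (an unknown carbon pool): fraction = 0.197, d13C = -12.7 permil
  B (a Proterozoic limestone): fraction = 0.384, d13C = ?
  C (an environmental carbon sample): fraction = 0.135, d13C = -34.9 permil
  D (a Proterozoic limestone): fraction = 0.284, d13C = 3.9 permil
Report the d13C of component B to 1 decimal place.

-1.3 permil

Isotope mass balance: δ_bulk = Σ fᵢ·δᵢ.
-6.6 = 0.197×(-12.7) + 0.384×δ_B + 0.135×(-34.9) + 0.284×(3.9)
0.384·δ_B = -6.6 − (-6.106) = -0.494
δ_B = -0.494 / 0.384 = -1.29 permil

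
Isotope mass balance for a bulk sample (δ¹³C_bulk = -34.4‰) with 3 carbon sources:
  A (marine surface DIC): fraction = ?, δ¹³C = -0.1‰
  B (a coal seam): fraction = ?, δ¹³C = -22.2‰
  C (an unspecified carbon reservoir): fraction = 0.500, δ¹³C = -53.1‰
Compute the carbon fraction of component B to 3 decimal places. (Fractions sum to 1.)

Let f_B and f_A be the unknown fractions; fractions sum to 1 so f_B + f_A = 0.500.
Mass balance: Σ fᵢ·δᵢ = δ_bulk ⇒ f_B·(-22.2) + f_A·(-0.1) = -34.4 − (-26.550) = -7.850
Substitute f_A = 0.500 − f_B:
f_B·(-22.2 − -0.1) = -7.850 − 0.500×(-0.1) = -7.800
f_B = -7.800 / -22.1 = 0.3529

0.353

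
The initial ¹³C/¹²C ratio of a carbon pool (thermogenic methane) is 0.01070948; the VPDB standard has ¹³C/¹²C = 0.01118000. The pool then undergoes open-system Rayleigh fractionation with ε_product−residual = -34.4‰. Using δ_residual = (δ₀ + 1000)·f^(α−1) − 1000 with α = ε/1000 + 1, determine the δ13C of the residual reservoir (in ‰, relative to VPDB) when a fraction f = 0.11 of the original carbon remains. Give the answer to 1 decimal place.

33.5‰

δ₀ = (0.01070948/0.01118000 − 1)×1000 = (0.957914 − 1)×1000 = -42.086‰
α − 1 = ε/1000 = -0.0344
f^(α−1) = 0.11^(-0.0344) = 1.078887
δ_res = (-42.086 + 1000) × 1.078887 − 1000 = 1033.481 − 1000 = 33.48‰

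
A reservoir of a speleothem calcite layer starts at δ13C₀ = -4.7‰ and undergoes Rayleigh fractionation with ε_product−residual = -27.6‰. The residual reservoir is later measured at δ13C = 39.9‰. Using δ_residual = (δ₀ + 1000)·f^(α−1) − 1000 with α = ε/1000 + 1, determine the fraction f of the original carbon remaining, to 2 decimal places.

0.20

α − 1 = ε/1000 = -0.0276
(δ_res + 1000)/(δ₀ + 1000) = (39.9 + 1000)/(-4.7 + 1000) = 1039.9/995.3 = 1.044811
f = 1.044811^(1/-0.0276) = exp(ln(1.044811)/-0.0276) = exp(0.04384/-0.0276)
f = exp(-1.5882) = 0.2043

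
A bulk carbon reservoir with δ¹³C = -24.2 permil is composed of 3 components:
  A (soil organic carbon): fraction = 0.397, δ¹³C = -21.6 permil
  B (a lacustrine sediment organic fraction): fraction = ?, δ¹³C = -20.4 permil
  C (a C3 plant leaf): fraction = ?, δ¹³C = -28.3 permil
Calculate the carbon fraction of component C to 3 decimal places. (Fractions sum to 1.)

Let f_C and f_B be the unknown fractions; fractions sum to 1 so f_C + f_B = 0.603.
Mass balance: Σ fᵢ·δᵢ = δ_bulk ⇒ f_C·(-28.3) + f_B·(-20.4) = -24.2 − (-8.575) = -15.625
Substitute f_B = 0.603 − f_C:
f_C·(-28.3 − -20.4) = -15.625 − 0.603×(-20.4) = -3.324
f_C = -3.324 / -7.9 = 0.4207

0.421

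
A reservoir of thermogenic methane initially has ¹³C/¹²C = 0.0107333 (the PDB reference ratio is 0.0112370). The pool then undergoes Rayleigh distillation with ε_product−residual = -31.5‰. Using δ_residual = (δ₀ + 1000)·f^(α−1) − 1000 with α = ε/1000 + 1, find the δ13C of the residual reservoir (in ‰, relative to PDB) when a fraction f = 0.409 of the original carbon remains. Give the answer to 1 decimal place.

δ₀ = (0.0107333/0.0112370 − 1)×1000 = (0.955175 − 1)×1000 = -44.825‰
α − 1 = ε/1000 = -0.0315
f^(α−1) = 0.409^(-0.0315) = 1.028563
δ_res = (-44.825 + 1000) × 1.028563 − 1000 = 982.457 − 1000 = -17.54‰

-17.5‰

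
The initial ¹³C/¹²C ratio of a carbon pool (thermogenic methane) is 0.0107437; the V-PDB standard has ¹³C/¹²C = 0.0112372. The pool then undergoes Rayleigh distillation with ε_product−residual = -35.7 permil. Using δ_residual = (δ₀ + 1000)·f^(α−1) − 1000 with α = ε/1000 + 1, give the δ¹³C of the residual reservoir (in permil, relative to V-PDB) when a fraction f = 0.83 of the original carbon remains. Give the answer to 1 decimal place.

δ₀ = (0.0107437/0.0112372 − 1)×1000 = (0.956083 − 1)×1000 = -43.917 permil
α − 1 = ε/1000 = -0.0357
f^(α−1) = 0.83^(-0.0357) = 1.006674
δ_res = (-43.917 + 1000) × 1.006674 − 1000 = 962.464 − 1000 = -37.54 permil

-37.5 permil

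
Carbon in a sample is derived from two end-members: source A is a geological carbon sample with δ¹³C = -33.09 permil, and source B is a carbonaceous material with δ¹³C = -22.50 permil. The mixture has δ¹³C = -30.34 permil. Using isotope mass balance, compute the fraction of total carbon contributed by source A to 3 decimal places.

0.740

δ_mix = f_A·δ_A + (1 − f_A)·δ_B  ⇒  f_A = (δ_mix − δ_B)/(δ_A − δ_B)
f_A = (-30.34 − (-22.50)) / (-33.09 − (-22.50))
f_A = -7.84 / -10.59 = 0.7403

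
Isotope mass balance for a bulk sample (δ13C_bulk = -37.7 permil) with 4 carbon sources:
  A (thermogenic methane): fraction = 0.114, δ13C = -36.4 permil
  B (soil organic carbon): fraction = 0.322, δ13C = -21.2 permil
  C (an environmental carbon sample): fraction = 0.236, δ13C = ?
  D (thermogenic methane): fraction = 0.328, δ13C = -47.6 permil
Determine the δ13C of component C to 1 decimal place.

Isotope mass balance: δ_bulk = Σ fᵢ·δᵢ.
-37.7 = 0.114×(-36.4) + 0.322×(-21.2) + 0.236×δ_C + 0.328×(-47.6)
0.236·δ_C = -37.7 − (-26.589) = -11.111
δ_C = -11.111 / 0.236 = -47.08 permil

-47.1 permil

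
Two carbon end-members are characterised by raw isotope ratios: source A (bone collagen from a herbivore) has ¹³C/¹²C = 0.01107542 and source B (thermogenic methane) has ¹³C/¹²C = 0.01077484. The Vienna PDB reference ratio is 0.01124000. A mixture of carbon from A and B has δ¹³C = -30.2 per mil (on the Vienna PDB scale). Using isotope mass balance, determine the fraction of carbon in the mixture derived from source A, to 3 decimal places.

δ_A = (0.01107542/0.01124000 − 1)×1000 = (0.985358 − 1)×1000 = -14.642 per mil
δ_B = (0.01077484/0.01124000 − 1)×1000 = (0.958616 − 1)×1000 = -41.384 per mil
f_A = (δ_mix − δ_B)/(δ_A − δ_B) = (-30.2 − (-41.384))/(-14.642 − (-41.384))
f_A = 11.184 / 26.742 = 0.4182

0.418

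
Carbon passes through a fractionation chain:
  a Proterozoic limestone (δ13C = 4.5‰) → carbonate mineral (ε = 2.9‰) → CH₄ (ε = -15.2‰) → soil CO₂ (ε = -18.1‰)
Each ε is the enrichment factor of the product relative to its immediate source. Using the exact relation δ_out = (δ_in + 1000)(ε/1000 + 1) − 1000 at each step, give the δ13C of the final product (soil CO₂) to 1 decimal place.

-25.9‰

step 1: δ = (4.50 + 1000)·(2.9/1000 + 1) − 1000 = 7.41‰
step 2: δ = (7.41 + 1000)·(-15.2/1000 + 1) − 1000 = -7.90‰
step 3: δ = (-7.90 + 1000)·(-18.1/1000 + 1) − 1000 = -25.86‰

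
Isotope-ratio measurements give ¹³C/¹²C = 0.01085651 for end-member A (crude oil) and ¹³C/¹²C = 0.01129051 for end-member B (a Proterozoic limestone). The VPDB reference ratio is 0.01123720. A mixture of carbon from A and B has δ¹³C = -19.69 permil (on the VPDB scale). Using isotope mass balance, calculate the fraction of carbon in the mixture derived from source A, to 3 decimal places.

0.633

δ_A = (0.01085651/0.01123720 − 1)×1000 = (0.966122 − 1)×1000 = -33.878 permil
δ_B = (0.01129051/0.01123720 − 1)×1000 = (1.004744 − 1)×1000 = 4.744 permil
f_A = (δ_mix − δ_B)/(δ_A − δ_B) = (-19.69 − (4.744))/(-33.878 − (4.744))
f_A = -24.434 / -38.622 = 0.6327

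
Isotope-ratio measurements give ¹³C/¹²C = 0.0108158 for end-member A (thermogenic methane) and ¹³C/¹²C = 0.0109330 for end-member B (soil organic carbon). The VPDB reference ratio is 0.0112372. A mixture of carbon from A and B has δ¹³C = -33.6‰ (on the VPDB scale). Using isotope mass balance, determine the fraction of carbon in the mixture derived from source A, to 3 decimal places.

δ_A = (0.0108158/0.0112372 − 1)×1000 = (0.962500 − 1)×1000 = -37.500‰
δ_B = (0.0109330/0.0112372 − 1)×1000 = (0.972929 − 1)×1000 = -27.071‰
f_A = (δ_mix − δ_B)/(δ_A − δ_B) = (-33.6 − (-27.071))/(-37.500 − (-27.071))
f_A = -6.529 / -10.430 = 0.6260

0.626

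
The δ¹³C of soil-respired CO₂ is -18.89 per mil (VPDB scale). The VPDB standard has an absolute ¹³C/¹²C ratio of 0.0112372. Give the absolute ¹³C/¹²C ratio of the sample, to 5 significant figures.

R_sample = R_standard × (δ¹³C/1000 + 1)
R_sample = 0.0112372 × (-18.89/1000 + 1) = 0.0112372 × 0.981110
R_sample = 0.0110249

0.011025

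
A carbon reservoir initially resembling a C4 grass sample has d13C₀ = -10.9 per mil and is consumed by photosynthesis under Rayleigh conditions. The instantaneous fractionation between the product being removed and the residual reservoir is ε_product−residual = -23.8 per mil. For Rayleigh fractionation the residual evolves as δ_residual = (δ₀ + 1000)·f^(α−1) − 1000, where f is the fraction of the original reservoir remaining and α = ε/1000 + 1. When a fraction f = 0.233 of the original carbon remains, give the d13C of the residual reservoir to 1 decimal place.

24.0 per mil

Rayleigh residual: δ_res = (δ₀ + 1000)·f^(α−1) − 1000
α = ε/1000 + 1 = 0.97620, so α − 1 = -0.02380
f^(α−1) = 0.233^(-0.02380) = 1.035278
δ_res = (-10.9 + 1000) × 1.035278 − 1000 = 1023.993 − 1000 = 23.99 per mil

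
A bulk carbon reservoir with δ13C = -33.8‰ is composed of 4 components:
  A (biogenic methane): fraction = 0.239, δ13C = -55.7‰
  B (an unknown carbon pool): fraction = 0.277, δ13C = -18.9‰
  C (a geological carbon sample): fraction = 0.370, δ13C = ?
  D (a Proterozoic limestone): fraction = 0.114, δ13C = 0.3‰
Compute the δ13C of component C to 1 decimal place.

-41.3‰

Isotope mass balance: δ_bulk = Σ fᵢ·δᵢ.
-33.8 = 0.239×(-55.7) + 0.277×(-18.9) + 0.370×δ_C + 0.114×(0.3)
0.370·δ_C = -33.8 − (-18.513) = -15.287
δ_C = -15.287 / 0.370 = -41.32‰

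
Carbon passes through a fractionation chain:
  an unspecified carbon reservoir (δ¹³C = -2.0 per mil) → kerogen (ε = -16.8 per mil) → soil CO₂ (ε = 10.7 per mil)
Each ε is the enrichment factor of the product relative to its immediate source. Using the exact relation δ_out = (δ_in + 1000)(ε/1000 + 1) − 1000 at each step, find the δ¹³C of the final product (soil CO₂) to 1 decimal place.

-8.3 per mil

step 1: δ = (-2.00 + 1000)·(-16.8/1000 + 1) − 1000 = -18.77 per mil
step 2: δ = (-18.77 + 1000)·(10.7/1000 + 1) − 1000 = -8.27 per mil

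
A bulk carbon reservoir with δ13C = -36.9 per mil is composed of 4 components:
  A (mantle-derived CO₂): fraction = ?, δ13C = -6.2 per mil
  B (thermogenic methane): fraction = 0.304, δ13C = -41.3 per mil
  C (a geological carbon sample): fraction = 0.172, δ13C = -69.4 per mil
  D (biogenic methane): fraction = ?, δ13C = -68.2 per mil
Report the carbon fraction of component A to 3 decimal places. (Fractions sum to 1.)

0.376

Let f_A and f_D be the unknown fractions; fractions sum to 1 so f_A + f_D = 0.524.
Mass balance: Σ fᵢ·δᵢ = δ_bulk ⇒ f_A·(-6.2) + f_D·(-68.2) = -36.9 − (-24.492) = -12.408
Substitute f_D = 0.524 − f_A:
f_A·(-6.2 − -68.2) = -12.408 − 0.524×(-68.2) = 23.329
f_A = 23.329 / 62.0 = 0.3763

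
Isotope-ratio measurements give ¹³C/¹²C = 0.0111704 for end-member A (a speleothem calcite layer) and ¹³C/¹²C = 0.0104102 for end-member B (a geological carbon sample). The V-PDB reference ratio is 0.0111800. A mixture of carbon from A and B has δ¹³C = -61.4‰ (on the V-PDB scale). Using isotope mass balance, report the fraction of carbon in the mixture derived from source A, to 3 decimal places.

δ_A = (0.0111704/0.0111800 − 1)×1000 = (0.999141 − 1)×1000 = -0.859‰
δ_B = (0.0104102/0.0111800 − 1)×1000 = (0.931145 − 1)×1000 = -68.855‰
f_A = (δ_mix − δ_B)/(δ_A − δ_B) = (-61.4 − (-68.855))/(-0.859 − (-68.855))
f_A = 7.455 / 67.996 = 0.1096

0.110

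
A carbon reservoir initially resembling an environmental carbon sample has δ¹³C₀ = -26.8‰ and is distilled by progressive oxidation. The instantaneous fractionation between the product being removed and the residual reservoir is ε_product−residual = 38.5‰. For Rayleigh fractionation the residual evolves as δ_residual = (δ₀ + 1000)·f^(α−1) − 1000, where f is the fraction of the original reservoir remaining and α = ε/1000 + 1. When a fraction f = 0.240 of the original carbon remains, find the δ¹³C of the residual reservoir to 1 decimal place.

-78.8‰

Rayleigh residual: δ_res = (δ₀ + 1000)·f^(α−1) − 1000
α = ε/1000 + 1 = 1.03850, so α − 1 = 0.03850
f^(α−1) = 0.240^(0.03850) = 0.946538
δ_res = (-26.8 + 1000) × 0.946538 − 1000 = 921.171 − 1000 = -78.83‰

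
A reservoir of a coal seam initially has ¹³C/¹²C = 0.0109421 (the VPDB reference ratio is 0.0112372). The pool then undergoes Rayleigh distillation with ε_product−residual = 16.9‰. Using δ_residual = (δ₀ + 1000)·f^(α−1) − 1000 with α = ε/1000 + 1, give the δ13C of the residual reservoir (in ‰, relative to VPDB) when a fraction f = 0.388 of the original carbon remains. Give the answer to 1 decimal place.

δ₀ = (0.0109421/0.0112372 − 1)×1000 = (0.973739 − 1)×1000 = -26.261‰
α − 1 = ε/1000 = 0.0169
f^(α−1) = 0.388^(0.0169) = 0.984127
δ_res = (-26.261 + 1000) × 0.984127 − 1000 = 958.283 − 1000 = -41.72‰

-41.7‰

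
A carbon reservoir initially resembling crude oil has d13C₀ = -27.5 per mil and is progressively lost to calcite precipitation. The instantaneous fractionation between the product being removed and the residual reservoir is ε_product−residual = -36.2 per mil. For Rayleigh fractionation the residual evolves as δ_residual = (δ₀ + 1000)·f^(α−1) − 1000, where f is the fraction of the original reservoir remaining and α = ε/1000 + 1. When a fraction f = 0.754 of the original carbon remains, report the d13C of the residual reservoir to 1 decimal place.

-17.5 per mil

Rayleigh residual: δ_res = (δ₀ + 1000)·f^(α−1) − 1000
α = ε/1000 + 1 = 0.96380, so α − 1 = -0.03620
f^(α−1) = 0.754^(-0.03620) = 1.010274
δ_res = (-27.5 + 1000) × 1.010274 − 1000 = 982.491 − 1000 = -17.51 per mil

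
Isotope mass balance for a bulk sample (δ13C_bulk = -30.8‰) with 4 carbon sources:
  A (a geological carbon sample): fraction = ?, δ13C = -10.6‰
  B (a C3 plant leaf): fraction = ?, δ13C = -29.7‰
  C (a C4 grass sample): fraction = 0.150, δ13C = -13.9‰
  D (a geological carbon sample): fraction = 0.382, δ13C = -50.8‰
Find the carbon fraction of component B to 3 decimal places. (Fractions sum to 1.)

0.228

Let f_B and f_A be the unknown fractions; fractions sum to 1 so f_B + f_A = 0.468.
Mass balance: Σ fᵢ·δᵢ = δ_bulk ⇒ f_B·(-29.7) + f_A·(-10.6) = -30.8 − (-21.491) = -9.309
Substitute f_A = 0.468 − f_B:
f_B·(-29.7 − -10.6) = -9.309 − 0.468×(-10.6) = -4.349
f_B = -4.349 / -19.1 = 0.2277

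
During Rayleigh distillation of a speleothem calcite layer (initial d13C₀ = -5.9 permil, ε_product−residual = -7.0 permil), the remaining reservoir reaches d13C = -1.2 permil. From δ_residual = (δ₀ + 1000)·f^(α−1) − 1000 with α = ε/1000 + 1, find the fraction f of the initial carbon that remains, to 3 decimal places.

0.510

α − 1 = ε/1000 = -0.0070
(δ_res + 1000)/(δ₀ + 1000) = (-1.2 + 1000)/(-5.9 + 1000) = 998.8/994.1 = 1.004728
f = 1.004728^(1/-0.0070) = exp(ln(1.004728)/-0.0070) = exp(0.00472/-0.0070)
f = exp(-0.6738) = 0.5098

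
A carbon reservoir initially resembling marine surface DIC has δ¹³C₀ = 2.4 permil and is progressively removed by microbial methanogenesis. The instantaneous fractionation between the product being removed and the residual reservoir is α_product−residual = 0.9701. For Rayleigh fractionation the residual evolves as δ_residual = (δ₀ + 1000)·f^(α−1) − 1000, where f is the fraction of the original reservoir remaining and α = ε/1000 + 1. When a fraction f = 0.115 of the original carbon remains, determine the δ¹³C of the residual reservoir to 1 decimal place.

69.4 permil

Rayleigh residual: δ_res = (δ₀ + 1000)·f^(α−1) − 1000
α − 1 = -0.02990
f^(α−1) = 0.115^(-0.02990) = 1.066805
δ_res = (2.4 + 1000) × 1.066805 − 1000 = 1069.366 − 1000 = 69.37 permil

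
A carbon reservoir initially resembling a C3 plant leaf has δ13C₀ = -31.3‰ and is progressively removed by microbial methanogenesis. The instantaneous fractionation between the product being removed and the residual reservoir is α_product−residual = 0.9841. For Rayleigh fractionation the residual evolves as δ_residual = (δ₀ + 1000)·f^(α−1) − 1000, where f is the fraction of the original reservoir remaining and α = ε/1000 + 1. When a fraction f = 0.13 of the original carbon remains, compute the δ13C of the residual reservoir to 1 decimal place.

0.6‰

Rayleigh residual: δ_res = (δ₀ + 1000)·f^(α−1) − 1000
α − 1 = -0.01590
f^(α−1) = 0.13^(-0.01590) = 1.032971
δ_res = (-31.3 + 1000) × 1.032971 − 1000 = 1000.639 − 1000 = 0.64‰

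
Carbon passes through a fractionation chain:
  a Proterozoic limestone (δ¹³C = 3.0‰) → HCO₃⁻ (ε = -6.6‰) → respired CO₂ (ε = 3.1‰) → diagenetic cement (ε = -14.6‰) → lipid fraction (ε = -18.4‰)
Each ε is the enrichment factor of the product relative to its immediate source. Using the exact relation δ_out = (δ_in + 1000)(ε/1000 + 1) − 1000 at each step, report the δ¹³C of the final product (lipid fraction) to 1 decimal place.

-33.2‰

step 1: δ = (3.00 + 1000)·(-6.6/1000 + 1) − 1000 = -3.62‰
step 2: δ = (-3.62 + 1000)·(3.1/1000 + 1) − 1000 = -0.53‰
step 3: δ = (-0.53 + 1000)·(-14.6/1000 + 1) − 1000 = -15.12‰
step 4: δ = (-15.12 + 1000)·(-18.4/1000 + 1) − 1000 = -33.25‰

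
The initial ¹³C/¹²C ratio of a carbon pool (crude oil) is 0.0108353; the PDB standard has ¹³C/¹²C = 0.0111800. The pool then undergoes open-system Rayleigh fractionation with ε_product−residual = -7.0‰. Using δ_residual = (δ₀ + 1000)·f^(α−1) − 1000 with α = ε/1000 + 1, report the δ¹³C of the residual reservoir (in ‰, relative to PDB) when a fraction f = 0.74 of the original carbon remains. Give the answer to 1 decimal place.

-28.8‰

δ₀ = (0.0108353/0.0111800 − 1)×1000 = (0.969168 − 1)×1000 = -30.832‰
α − 1 = ε/1000 = -0.0070
f^(α−1) = 0.74^(-0.0070) = 1.002110
δ_res = (-30.832 + 1000) × 1.002110 − 1000 = 971.213 − 1000 = -28.79‰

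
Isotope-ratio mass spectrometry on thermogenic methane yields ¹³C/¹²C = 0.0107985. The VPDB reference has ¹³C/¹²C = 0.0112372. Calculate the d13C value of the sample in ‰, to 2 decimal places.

d13C = (R_sample / R_standard − 1) × 1000
R_sample / R_standard = 0.0107985 / 0.0112372 = 0.960960
d13C = (0.960960 − 1) × 1000 = -39.040‰

-39.04‰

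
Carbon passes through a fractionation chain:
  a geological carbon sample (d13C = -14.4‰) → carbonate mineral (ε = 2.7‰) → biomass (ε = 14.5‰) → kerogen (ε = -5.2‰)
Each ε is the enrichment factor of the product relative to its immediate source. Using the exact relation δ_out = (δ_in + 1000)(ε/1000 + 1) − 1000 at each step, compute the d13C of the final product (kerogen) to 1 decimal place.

-2.6‰

step 1: δ = (-14.40 + 1000)·(2.7/1000 + 1) − 1000 = -11.74‰
step 2: δ = (-11.74 + 1000)·(14.5/1000 + 1) − 1000 = 2.59‰
step 3: δ = (2.59 + 1000)·(-5.2/1000 + 1) − 1000 = -2.62‰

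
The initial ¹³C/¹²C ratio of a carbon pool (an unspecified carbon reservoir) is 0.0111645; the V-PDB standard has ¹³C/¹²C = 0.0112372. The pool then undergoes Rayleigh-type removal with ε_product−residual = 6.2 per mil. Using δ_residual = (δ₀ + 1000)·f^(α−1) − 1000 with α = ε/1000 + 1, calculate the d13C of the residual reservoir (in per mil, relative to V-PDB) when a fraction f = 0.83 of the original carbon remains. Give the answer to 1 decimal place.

δ₀ = (0.0111645/0.0112372 − 1)×1000 = (0.993530 − 1)×1000 = -6.470 per mil
α − 1 = ε/1000 = 0.0062
f^(α−1) = 0.83^(0.0062) = 0.998845
δ_res = (-6.470 + 1000) × 0.998845 − 1000 = 992.383 − 1000 = -7.62 per mil

-7.6 per mil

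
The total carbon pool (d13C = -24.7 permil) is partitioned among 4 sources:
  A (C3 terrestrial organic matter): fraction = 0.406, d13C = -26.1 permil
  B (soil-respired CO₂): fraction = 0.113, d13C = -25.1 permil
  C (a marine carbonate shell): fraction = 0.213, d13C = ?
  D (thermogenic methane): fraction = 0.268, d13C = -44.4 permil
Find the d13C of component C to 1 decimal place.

3.0 permil

Isotope mass balance: δ_bulk = Σ fᵢ·δᵢ.
-24.7 = 0.406×(-26.1) + 0.113×(-25.1) + 0.213×δ_C + 0.268×(-44.4)
0.213·δ_C = -24.7 − (-25.332) = 0.632
δ_C = 0.632 / 0.213 = 2.97 permil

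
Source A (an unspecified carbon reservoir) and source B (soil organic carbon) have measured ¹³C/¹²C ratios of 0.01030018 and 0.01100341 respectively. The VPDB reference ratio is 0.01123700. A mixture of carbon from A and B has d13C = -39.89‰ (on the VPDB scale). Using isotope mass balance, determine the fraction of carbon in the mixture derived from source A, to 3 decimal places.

0.305

δ_A = (0.01030018/0.01123700 − 1)×1000 = (0.916631 − 1)×1000 = -83.369‰
δ_B = (0.01100341/0.01123700 − 1)×1000 = (0.979212 − 1)×1000 = -20.788‰
f_A = (δ_mix − δ_B)/(δ_A − δ_B) = (-39.89 − (-20.788))/(-83.369 − (-20.788))
f_A = -19.102 / -62.582 = 0.3052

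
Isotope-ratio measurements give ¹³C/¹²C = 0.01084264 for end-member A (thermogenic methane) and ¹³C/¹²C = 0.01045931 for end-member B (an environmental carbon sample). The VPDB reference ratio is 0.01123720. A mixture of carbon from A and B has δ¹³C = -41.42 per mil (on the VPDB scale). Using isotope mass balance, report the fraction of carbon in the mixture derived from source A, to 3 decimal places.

δ_A = (0.01084264/0.01123720 − 1)×1000 = (0.964888 − 1)×1000 = -35.112 per mil
δ_B = (0.01045931/0.01123720 − 1)×1000 = (0.930775 − 1)×1000 = -69.225 per mil
f_A = (δ_mix − δ_B)/(δ_A − δ_B) = (-41.42 − (-69.225))/(-35.112 − (-69.225))
f_A = 27.805 / 34.113 = 0.8151

0.815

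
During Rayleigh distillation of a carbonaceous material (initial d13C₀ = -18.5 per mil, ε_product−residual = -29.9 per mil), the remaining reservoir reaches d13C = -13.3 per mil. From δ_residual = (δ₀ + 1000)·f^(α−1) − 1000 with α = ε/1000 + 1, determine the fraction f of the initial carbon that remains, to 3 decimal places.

0.838

α − 1 = ε/1000 = -0.0299
(δ_res + 1000)/(δ₀ + 1000) = (-13.3 + 1000)/(-18.5 + 1000) = 986.7/981.5 = 1.005298
f = 1.005298^(1/-0.0299) = exp(ln(1.005298)/-0.0299) = exp(0.00528/-0.0299)
f = exp(-0.1767) = 0.8380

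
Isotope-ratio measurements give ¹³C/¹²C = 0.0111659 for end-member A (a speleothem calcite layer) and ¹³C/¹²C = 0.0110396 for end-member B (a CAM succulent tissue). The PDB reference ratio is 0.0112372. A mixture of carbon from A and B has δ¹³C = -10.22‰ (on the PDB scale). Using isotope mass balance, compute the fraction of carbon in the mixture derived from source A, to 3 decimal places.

δ_A = (0.0111659/0.0112372 − 1)×1000 = (0.993655 − 1)×1000 = -6.345‰
δ_B = (0.0110396/0.0112372 − 1)×1000 = (0.982416 − 1)×1000 = -17.584‰
f_A = (δ_mix − δ_B)/(δ_A − δ_B) = (-10.22 − (-17.584))/(-6.345 − (-17.584))
f_A = 7.364 / 11.239 = 0.6552

0.655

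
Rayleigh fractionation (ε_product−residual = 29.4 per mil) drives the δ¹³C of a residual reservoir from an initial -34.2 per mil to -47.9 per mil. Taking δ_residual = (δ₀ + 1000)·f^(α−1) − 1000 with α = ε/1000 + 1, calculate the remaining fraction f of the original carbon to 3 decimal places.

α − 1 = ε/1000 = 0.0294
(δ_res + 1000)/(δ₀ + 1000) = (-47.9 + 1000)/(-34.2 + 1000) = 952.1/965.8 = 0.985815
f = 0.985815^(1/0.0294) = exp(ln(0.985815)/0.0294) = exp(-0.01429/0.0294)
f = exp(-0.4859) = 0.6151

0.615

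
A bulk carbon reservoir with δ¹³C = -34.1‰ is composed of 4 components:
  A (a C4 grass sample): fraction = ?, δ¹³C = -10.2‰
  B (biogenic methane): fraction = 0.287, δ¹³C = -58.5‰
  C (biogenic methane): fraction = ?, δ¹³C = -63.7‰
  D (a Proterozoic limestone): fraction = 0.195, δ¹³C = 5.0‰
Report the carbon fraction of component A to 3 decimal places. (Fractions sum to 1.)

Let f_A and f_C be the unknown fractions; fractions sum to 1 so f_A + f_C = 0.518.
Mass balance: Σ fᵢ·δᵢ = δ_bulk ⇒ f_A·(-10.2) + f_C·(-63.7) = -34.1 − (-15.815) = -18.285
Substitute f_C = 0.518 − f_A:
f_A·(-10.2 − -63.7) = -18.285 − 0.518×(-63.7) = 14.711
f_A = 14.711 / 53.5 = 0.2750

0.275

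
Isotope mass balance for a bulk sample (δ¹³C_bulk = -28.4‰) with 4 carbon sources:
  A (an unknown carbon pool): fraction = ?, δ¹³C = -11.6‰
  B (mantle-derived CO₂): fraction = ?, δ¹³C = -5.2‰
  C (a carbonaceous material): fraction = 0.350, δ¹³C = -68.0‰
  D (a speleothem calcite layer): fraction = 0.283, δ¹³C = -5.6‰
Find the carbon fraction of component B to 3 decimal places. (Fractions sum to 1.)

0.194

Let f_B and f_A be the unknown fractions; fractions sum to 1 so f_B + f_A = 0.367.
Mass balance: Σ fᵢ·δᵢ = δ_bulk ⇒ f_B·(-5.2) + f_A·(-11.6) = -28.4 − (-25.385) = -3.015
Substitute f_A = 0.367 − f_B:
f_B·(-5.2 − -11.6) = -3.015 − 0.367×(-11.6) = 1.242
f_B = 1.242 / 6.4 = 0.1941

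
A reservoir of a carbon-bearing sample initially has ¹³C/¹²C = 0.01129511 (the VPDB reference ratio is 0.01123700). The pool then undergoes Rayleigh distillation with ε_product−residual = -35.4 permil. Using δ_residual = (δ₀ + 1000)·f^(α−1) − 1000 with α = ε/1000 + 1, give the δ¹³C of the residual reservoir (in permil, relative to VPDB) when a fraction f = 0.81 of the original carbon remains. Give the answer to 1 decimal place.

δ₀ = (0.01129511/0.01123700 − 1)×1000 = (1.005171 − 1)×1000 = 5.171 permil
α − 1 = ε/1000 = -0.0354
f^(α−1) = 0.81^(-0.0354) = 1.007487
δ_res = (5.171 + 1000) × 1.007487 − 1000 = 1012.697 − 1000 = 12.70 permil

12.7 permil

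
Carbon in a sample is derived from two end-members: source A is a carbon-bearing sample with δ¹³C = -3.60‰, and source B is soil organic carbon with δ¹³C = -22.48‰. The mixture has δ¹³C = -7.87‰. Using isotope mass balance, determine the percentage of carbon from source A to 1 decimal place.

δ_mix = f_A·δ_A + (1 − f_A)·δ_B  ⇒  f_A = (δ_mix − δ_B)/(δ_A − δ_B)
f_A = (-7.87 − (-22.48)) / (-3.60 − (-22.48))
f_A = 14.61 / 18.88 = 0.7738

77.4%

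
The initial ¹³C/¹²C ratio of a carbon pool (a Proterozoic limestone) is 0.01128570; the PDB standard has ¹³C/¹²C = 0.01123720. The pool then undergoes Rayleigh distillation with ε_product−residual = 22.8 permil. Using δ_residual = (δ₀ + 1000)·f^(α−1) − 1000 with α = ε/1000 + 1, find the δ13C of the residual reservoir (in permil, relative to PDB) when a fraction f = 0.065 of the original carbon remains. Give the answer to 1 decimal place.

δ₀ = (0.01128570/0.01123720 − 1)×1000 = (1.004316 − 1)×1000 = 4.316 permil
α − 1 = ε/1000 = 0.0228
f^(α−1) = 0.065^(0.0228) = 0.939581
δ_res = (4.316 + 1000) × 0.939581 − 1000 = 943.637 − 1000 = -56.36 permil

-56.4 permil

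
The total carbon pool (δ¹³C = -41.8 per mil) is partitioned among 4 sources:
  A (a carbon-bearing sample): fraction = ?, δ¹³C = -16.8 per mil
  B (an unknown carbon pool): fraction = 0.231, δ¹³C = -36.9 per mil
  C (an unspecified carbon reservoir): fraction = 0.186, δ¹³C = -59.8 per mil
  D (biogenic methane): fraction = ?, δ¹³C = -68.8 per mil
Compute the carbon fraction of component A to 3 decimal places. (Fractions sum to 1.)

Let f_A and f_D be the unknown fractions; fractions sum to 1 so f_A + f_D = 0.583.
Mass balance: Σ fᵢ·δᵢ = δ_bulk ⇒ f_A·(-16.8) + f_D·(-68.8) = -41.8 − (-19.647) = -22.153
Substitute f_D = 0.583 − f_A:
f_A·(-16.8 − -68.8) = -22.153 − 0.583×(-68.8) = 17.957
f_A = 17.957 / 52.0 = 0.3453

0.345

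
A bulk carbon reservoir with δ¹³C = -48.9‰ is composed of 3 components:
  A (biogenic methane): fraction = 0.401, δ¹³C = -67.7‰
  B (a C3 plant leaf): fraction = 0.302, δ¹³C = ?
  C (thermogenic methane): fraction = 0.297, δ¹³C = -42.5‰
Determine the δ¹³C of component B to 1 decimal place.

-30.2‰

Isotope mass balance: δ_bulk = Σ fᵢ·δᵢ.
-48.9 = 0.401×(-67.7) + 0.302×δ_B + 0.297×(-42.5)
0.302·δ_B = -48.9 − (-39.770) = -9.130
δ_B = -9.130 / 0.302 = -30.23‰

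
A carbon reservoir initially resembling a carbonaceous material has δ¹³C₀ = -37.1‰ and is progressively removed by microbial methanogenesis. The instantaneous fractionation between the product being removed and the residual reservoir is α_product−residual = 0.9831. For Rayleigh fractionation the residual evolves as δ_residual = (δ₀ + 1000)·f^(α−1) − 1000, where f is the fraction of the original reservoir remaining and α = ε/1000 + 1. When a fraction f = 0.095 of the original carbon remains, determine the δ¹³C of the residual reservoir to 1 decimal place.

Rayleigh residual: δ_res = (δ₀ + 1000)·f^(α−1) − 1000
α − 1 = -0.01690
f^(α−1) = 0.095^(-0.01690) = 1.040582
δ_res = (-37.1 + 1000) × 1.040582 − 1000 = 1001.977 − 1000 = 1.98‰

2.0‰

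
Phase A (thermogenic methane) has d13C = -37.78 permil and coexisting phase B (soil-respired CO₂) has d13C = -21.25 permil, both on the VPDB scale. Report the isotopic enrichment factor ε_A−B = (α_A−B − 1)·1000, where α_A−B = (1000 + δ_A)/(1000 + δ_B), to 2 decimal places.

-16.89 permil

α_A−B = (1000 + -37.78) / (1000 + -21.25) = 962.22 / 978.75 = 0.983111
ε_A−B = (0.983111 − 1) × 1000 = -16.889 permil
(The approximation ε ≈ δ_A − δ_B would give -16.53 permil.)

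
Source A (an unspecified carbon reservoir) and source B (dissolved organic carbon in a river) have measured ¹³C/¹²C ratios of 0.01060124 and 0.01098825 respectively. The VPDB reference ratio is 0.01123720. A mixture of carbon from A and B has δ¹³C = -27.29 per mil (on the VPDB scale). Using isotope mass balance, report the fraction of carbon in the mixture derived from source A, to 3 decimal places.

δ_A = (0.01060124/0.01123720 − 1)×1000 = (0.943406 − 1)×1000 = -56.594 per mil
δ_B = (0.01098825/0.01123720 − 1)×1000 = (0.977846 − 1)×1000 = -22.154 per mil
f_A = (δ_mix − δ_B)/(δ_A − δ_B) = (-27.29 − (-22.154))/(-56.594 − (-22.154))
f_A = -5.136 / -34.440 = 0.1491

0.149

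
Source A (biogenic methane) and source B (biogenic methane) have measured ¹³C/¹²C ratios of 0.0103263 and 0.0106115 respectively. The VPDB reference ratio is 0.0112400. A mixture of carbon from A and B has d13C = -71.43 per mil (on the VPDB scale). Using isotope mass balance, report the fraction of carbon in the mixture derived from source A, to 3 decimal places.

0.611

δ_A = (0.0103263/0.0112400 − 1)×1000 = (0.918710 − 1)×1000 = -81.290 per mil
δ_B = (0.0106115/0.0112400 − 1)×1000 = (0.944084 − 1)×1000 = -55.916 per mil
f_A = (δ_mix − δ_B)/(δ_A − δ_B) = (-71.43 − (-55.916))/(-81.290 − (-55.916))
f_A = -15.514 / -25.374 = 0.6114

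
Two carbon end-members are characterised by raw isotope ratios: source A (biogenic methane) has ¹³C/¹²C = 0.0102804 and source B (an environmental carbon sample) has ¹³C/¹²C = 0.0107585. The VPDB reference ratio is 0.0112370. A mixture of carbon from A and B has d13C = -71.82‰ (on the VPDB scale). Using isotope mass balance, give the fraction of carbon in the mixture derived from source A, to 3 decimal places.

δ_A = (0.0102804/0.0112370 − 1)×1000 = (0.914871 − 1)×1000 = -85.129‰
δ_B = (0.0107585/0.0112370 − 1)×1000 = (0.957417 − 1)×1000 = -42.583‰
f_A = (δ_mix − δ_B)/(δ_A − δ_B) = (-71.82 − (-42.583))/(-85.129 − (-42.583))
f_A = -29.237 / -42.547 = 0.6872

0.687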